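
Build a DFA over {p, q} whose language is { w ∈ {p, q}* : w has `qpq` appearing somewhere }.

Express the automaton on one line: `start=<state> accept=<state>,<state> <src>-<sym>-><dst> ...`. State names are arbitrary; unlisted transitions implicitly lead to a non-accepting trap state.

States A..C record the length of the longest prefix of `qpq` that matches the current input suffix. Reaching D means `qpq` has been seen, and we stay there forever. Accept from D.
       p  q 
>  A   A  B 
   B   C  B 
   C   A  D 
 * D   D  D 
(> = start, * = accepting)

start=A accept=D A-p->A A-q->B B-p->C B-q->B C-p->A C-q->D D-p->D D-q->D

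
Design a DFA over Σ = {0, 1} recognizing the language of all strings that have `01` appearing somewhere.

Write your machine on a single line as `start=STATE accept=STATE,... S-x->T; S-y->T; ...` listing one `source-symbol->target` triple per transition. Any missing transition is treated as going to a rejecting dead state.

Track how much of `01` has been matched so far: state A is no progress, C is the absorbing accept state reached once `01` has occurred. Intermediate states record partial matches; on a mismatch, fall back to the longest reusable overlap.
A 3-state machine:
       0  1 
>  A   B  A 
   B   B  C 
 * C   C  C 
(> = start, * = accepting)

start=A; accept=C; A-0->B; A-1->A; B-0->B; B-1->C; C-0->C; C-1->C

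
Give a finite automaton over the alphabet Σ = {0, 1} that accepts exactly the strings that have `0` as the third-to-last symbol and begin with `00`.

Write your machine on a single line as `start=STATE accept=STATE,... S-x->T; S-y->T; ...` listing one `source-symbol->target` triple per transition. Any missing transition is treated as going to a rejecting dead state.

start=q0; accept=q4,q5,q6,q7; q0-0->q1; q0-1->q2; q1-0->q3; q1-1->q2; q2-0->q2; q2-1->q2; q3-0->q4; q3-1->q5; q4-0->q4; q4-1->q5; q5-0->q6; q5-1->q7; q6-0->q3; q6-1->q8; q7-0->q9; q7-1->q10; q8-0->q6; q8-1->q7; q9-0->q3; q9-1->q8; q10-0->q9; q10-1->q10

Run two small machines in parallel and take their product. One (15 states) tracks the last 3 symbols read; the other (4 states) tracks whether the input so far still matches the prefix `00`. Each combined state is a pair, one component from each; accept when both components accept. After merging equivalent states the machine shrinks.
With 11 states:
          0    1  
>  q0     q1   q2 
   q1     q3   q2 
   q2     q2   q2 
   q3     q4   q5 
 * q4     q4   q5 
 * q5     q6   q7 
 * q6     q3   q8 
 * q7     q9  q10 
   q8     q6   q7 
   q9     q3   q8 
   q10    q9  q10 
(> = start, * = accepting)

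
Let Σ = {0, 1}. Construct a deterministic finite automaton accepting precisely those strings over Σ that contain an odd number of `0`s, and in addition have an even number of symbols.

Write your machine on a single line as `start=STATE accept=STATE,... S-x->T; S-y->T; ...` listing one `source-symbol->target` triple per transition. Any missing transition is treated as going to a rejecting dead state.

start=q0; accept=q3; q0-0->q1; q0-1->q2; q1-0->q0; q1-1->q3; q2-0->q3; q2-1->q0; q3-0->q2; q3-1->q1

Build one automaton per condition and run them in lockstep. One (2 states) tracks the count of `0`s modulo 2; the other (2 states) tracks the input length modulo 2. Each combined state is a pair, one component from each; accept when both components accept.
        0   1  
>  q0   q1  q2 
   q1   q0  q3 
   q2   q3  q0 
 * q3   q2  q1 
(> = start, * = accepting)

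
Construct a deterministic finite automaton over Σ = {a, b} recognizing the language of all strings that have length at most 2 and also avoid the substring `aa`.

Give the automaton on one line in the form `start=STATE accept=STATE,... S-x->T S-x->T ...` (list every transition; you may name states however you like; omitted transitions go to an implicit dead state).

Handle the two conditions separately and then intersect. The first has 4 states tracking the input length, saturating at 3; the second has 3 states tracking partial matches of the forbidden pattern `aa`. A product state is a pair (one from each), accepting exactly when both do. Minimizing collapses redundant product states.
With 5 states:
        a   b  
>* q0   q1  q2 
 * q1   q3  q4 
 * q2   q4  q4 
   q3   q3  q3 
 * q4   q3  q3 
(> = start, * = accepting)

start=q0 accept=q0,q1,q2,q4 q0-a->q1 q0-b->q2 q1-a->q3 q1-b->q4 q2-a->q4 q2-b->q4 q3-a->q3 q3-b->q3 q4-a->q3 q4-b->q3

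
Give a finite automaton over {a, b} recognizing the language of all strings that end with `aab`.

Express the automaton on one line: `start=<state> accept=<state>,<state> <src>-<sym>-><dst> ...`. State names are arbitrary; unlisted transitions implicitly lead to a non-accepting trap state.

start=q0 accept=q3 q0-a->q1 q0-b->q0 q1-a->q2 q1-b->q0 q2-a->q2 q2-b->q3 q3-a->q1 q3-b->q0

Let each state record the length of the longest suffix of the input read so far that is also a prefix of `aab`. q1 means the last symbol is `a`; q2 means the last 2 symbols are `aa`; q3 means the last 3 symbols are `aab`. Accept only at q3, where the string currently ends in `aab`.
4 states suffice.
        a   b  
>  q0   q1  q0 
   q1   q2  q0 
   q2   q2  q3 
 * q3   q1  q0 
(> = start, * = accepting)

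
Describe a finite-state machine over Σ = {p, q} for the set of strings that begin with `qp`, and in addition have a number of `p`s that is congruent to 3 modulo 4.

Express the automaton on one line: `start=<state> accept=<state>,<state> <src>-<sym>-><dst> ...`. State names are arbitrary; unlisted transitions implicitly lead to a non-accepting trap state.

Handle the two conditions separately and then intersect. The first has 4 states tracking whether the input so far still matches the prefix `qp`; the second has 4 states tracking the count of `p`s modulo 4. A product state is a pair (one from each), accepting exactly when both do. Equivalent product states are then merged.
       p  q 
>  A   B  C 
   B   B  B 
   C   D  B 
   D   E  D 
   E   F  E 
 * F   G  F 
   G   D  G 
(> = start, * = accepting)

start=A accept=F A-p->B A-q->C B-p->B B-q->B C-p->D C-q->B D-p->E D-q->D E-p->F E-q->E F-p->G F-q->F G-p->D G-q->G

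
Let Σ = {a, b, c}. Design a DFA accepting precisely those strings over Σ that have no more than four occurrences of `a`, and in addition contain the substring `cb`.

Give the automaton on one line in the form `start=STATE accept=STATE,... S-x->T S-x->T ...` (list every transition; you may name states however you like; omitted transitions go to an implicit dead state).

Handle the two conditions separately and then intersect. The first has 6 states tracking the count of `a`s, saturating at 5; the second has 3 states tracking whether and how much of `cb` has been seen. A product state is a pair (one from each), accepting exactly when both do.
18 states suffice.
          a    b    c  
>  q0     q1   q0   q2 
   q1     q3   q1   q4 
   q2     q1   q5   q2 
   q3     q6   q3   q7 
   q4     q3   q8   q4 
 * q5     q8   q5   q5 
   q6     q9   q6  q10 
   q7     q6  q11   q7 
 * q8    q11   q8   q8 
   q9    q12   q9  q13 
   q10    q9  q14  q10 
 * q11   q14  q11  q11 
   q12   q12  q12  q15 
   q13   q12  q16  q13 
 * q14   q16  q14  q14 
   q15   q12  q17  q15 
 * q16   q17  q16  q16 
   q17   q17  q17  q17 
(> = start, * = accepting)

start=q0 accept=q5,q8,q11,q14,q16 q0-a->q1 q0-b->q0 q0-c->q2 q1-a->q3 q1-b->q1 q1-c->q4 q2-a->q1 q2-b->q5 q2-c->q2 q3-a->q6 q3-b->q3 q3-c->q7 q4-a->q3 q4-b->q8 q4-c->q4 q5-a->q8 q5-b->q5 q5-c->q5 q6-a->q9 q6-b->q6 q6-c->q10 q7-a->q6 q7-b->q11 q7-c->q7 q8-a->q11 q8-b->q8 q8-c->q8 q9-a->q12 q9-b->q9 q9-c->q13 q10-a->q9 q10-b->q14 q10-c->q10 q11-a->q14 q11-b->q11 q11-c->q11 q12-a->q12 q12-b->q12 q12-c->q15 q13-a->q12 q13-b->q16 q13-c->q13 q14-a->q16 q14-b->q14 q14-c->q14 q15-a->q12 q15-b->q17 q15-c->q15 q16-a->q17 q16-b->q16 q16-c->q16 q17-a->q17 q17-b->q17 q17-c->q17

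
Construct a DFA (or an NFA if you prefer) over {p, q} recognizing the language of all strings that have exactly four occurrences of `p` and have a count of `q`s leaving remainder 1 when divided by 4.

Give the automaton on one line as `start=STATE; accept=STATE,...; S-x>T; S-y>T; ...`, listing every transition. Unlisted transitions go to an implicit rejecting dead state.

start=A; accept=P; A-p>B; A-q>C; B-p>D; B-q>E; C-p>E; C-q>F; D-p>G; D-q>H; E-p>H; E-q>I; F-p>I; F-q>J; G-p>K; G-q>L; H-p>L; H-q>M; I-p>M; I-q>N; J-p>N; J-q>A; K-p>O; K-q>P; L-p>P; L-q>Q; M-p>Q; M-q>R; N-p>R; N-q>B; O-p>O; O-q>O; P-p>O; P-q>S; Q-p>S; Q-q>T; R-p>T; R-q>D; S-p>O; S-q>U; T-p>U; T-q>G; U-p>O; U-q>K

Build one automaton per condition and run them in lockstep. One (6 states) tracks the count of `p`s, saturating at 5; the other (4 states) tracks the count of `q`s modulo 4. Each combined state is a pair, one component from each; accept when both components accept. Equivalent product states are then merged.
With 21 states:
       p  q 
>  A   B  C 
   B   D  E 
   C   E  F 
   D   G  H 
   E   H  I 
   F   I  J 
   G   K  L 
   H   L  M 
   I   M  N 
   J   N  A 
   K   O  P 
   L   P  Q 
   M   Q  R 
   N   R  B 
   O   O  O 
 * P   O  S 
   Q   S  T 
   R   T  D 
   S   O  U 
   T   U  G 
   U   O  K 
(> = start, * = accepting)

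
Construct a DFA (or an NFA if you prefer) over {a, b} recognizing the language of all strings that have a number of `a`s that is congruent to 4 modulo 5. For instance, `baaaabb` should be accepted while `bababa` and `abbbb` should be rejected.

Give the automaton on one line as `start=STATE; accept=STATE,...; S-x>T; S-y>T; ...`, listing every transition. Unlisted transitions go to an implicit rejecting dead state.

start=s0; accept=s4; s0-a>s1; s0-b>s0; s1-a>s2; s1-b>s1; s2-a>s3; s2-b>s2; s3-a>s4; s3-b>s3; s4-a>s0; s4-b>s4

Keep the running count of `a`s modulo 5: each `a` advances along the cycle s0 → s1 → s2 → s3 → s4 → s0 while other symbols loop. Accept at s4.
A 5-state machine:
        a   b  
>  s0   s1  s0 
   s1   s2  s1 
   s2   s3  s2 
   s3   s4  s3 
 * s4   s0  s4 
(> = start, * = accepting)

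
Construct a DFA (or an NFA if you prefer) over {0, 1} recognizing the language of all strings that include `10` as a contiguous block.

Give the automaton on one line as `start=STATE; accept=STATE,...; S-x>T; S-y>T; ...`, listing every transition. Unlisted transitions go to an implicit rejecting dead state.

States q0..q1 record the length of the longest prefix of `10` that matches the current input suffix. Reaching q2 means `10` has been seen, and we stay there forever. Accept from q2.
A 3-state machine:
        0   1  
>  q0   q0  q1 
   q1   q2  q1 
 * q2   q2  q2 
(> = start, * = accepting)

start=q0; accept=q2; q0-0>q0; q0-1>q1; q1-0>q2; q1-1>q1; q2-0>q2; q2-1>q2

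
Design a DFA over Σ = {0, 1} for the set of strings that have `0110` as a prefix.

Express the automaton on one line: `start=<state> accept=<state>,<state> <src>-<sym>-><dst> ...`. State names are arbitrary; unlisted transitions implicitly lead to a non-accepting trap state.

Walk along `0110` while the input agrees: from q0 take `0` to q1, and so on. Any deviation drops to the rejecting sink q5. Once q4 is reached the prefix is confirmed and every continuation is accepted.
A 6-state machine:
        0   1  
>  q0   q1  q5 
   q1   q5  q2 
   q2   q5  q3 
   q3   q4  q5 
 * q4   q4  q4 
   q5   q5  q5 
(> = start, * = accepting)

start=q0 accept=q4 q0-0->q1 q0-1->q5 q1-0->q5 q1-1->q2 q2-0->q5 q2-1->q3 q3-0->q4 q3-1->q5 q4-0->q4 q4-1->q4 q5-0->q5 q5-1->q5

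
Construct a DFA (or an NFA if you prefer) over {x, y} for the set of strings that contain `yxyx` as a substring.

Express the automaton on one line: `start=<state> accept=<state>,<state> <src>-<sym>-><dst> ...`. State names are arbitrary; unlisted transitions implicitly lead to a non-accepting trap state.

States q0..q3 record the length of the longest prefix of `yxyx` that matches the current input suffix. Reaching q4 means `yxyx` has been seen, and we stay there forever. Accept from q4.
A 5-state machine:
        x   y  
>  q0   q0  q1 
   q1   q2  q1 
   q2   q0  q3 
   q3   q4  q1 
 * q4   q4  q4 
(> = start, * = accepting)

start=q0 accept=q4 q0-x->q0 q0-y->q1 q1-x->q2 q1-y->q1 q2-x->q0 q2-y->q3 q3-x->q4 q3-y->q1 q4-x->q4 q4-y->q4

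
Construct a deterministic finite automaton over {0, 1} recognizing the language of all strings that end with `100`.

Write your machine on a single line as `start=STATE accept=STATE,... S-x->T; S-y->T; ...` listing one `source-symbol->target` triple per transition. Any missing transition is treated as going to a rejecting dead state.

start=q0; accept=q3; q0-0->q0; q0-1->q1; q1-0->q2; q1-1->q1; q2-0->q3; q2-1->q1; q3-0->q0; q3-1->q1

Let each state record the length of the longest suffix of the input read so far that is also a prefix of `100`. q1 means the last symbol is `1`; q2 means the last 2 symbols are `10`; q3 means the last 3 symbols are `100`. Accept only at q3, where the string currently ends in `100`.
A 4-state machine:
        0   1  
>  q0   q0  q1 
   q1   q2  q1 
   q2   q3  q1 
 * q3   q0  q1 
(> = start, * = accepting)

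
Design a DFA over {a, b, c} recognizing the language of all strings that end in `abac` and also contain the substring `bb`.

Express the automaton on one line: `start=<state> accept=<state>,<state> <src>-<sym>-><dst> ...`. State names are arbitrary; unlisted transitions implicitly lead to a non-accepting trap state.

Handle the two conditions separately and then intersect. One (5 states) tracks how much of the suffix `abac` has currently been matched; the other (3 states) tracks whether and how much of `bb` has been seen. Each combined state is a pair, one component from each; accept when both components accept. Minimizing collapses redundant product states.
7 states suffice.
        a   b   c  
>  q0   q0  q1  q0 
   q1   q0  q2  q0 
   q2   q3  q2  q2 
   q3   q3  q4  q2 
   q4   q5  q2  q2 
   q5   q3  q4  q6 
 * q6   q3  q2  q2 
(> = start, * = accepting)

start=q0 accept=q6 q0-a->q0 q0-b->q1 q0-c->q0 q1-a->q0 q1-b->q2 q1-c->q0 q2-a->q3 q2-b->q2 q2-c->q2 q3-a->q3 q3-b->q4 q3-c->q2 q4-a->q5 q4-b->q2 q4-c->q2 q5-a->q3 q5-b->q4 q5-c->q6 q6-a->q3 q6-b->q2 q6-c->q2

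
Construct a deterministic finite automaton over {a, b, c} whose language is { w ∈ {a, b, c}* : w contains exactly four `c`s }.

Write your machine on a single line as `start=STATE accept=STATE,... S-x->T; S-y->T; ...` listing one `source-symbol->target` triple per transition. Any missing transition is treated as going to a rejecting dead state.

Count `c`s, saturating at 5: states s0 through s4 mean 0 through 4 `c`s seen; s5 means more than 4. Each `c` increments (capped at s5); other symbols loop. Accept from {s4}.
A 6-state machine:
        a   b   c  
>  s0   s0  s0  s1 
   s1   s1  s1  s2 
   s2   s2  s2  s3 
   s3   s3  s3  s4 
 * s4   s4  s4  s5 
   s5   s5  s5  s5 
(> = start, * = accepting)

start=s0; accept=s4; s0-a->s0; s0-b->s0; s0-c->s1; s1-a->s1; s1-b->s1; s1-c->s2; s2-a->s2; s2-b->s2; s2-c->s3; s3-a->s3; s3-b->s3; s3-c->s4; s4-a->s4; s4-b->s4; s4-c->s5; s5-a->s5; s5-b->s5; s5-c->s5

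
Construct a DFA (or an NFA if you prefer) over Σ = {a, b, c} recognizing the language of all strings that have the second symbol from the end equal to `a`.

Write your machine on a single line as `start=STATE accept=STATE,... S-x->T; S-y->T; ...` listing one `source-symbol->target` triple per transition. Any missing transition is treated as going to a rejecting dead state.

start=S0; accept=S4,S5,S6; S0-a->S1; S0-b->S2; S0-c->S3; S1-a->S4; S1-b->S5; S1-c->S6; S2-a->S7; S2-b->S8; S2-c->S9; S3-a->S10; S3-b->S11; S3-c->S12; S4-a->S4; S4-b->S5; S4-c->S6; S5-a->S7; S5-b->S8; S5-c->S9; S6-a->S10; S6-b->S11; S6-c->S12; S7-a->S4; S7-b->S5; S7-c->S6; S8-a->S7; S8-b->S8; S8-c->S9; S9-a->S10; S9-b->S11; S9-c->S12; S10-a->S4; S10-b->S5; S10-c->S6; S11-a->S7; S11-b->S8; S11-c->S9; S12-a->S10; S12-b->S11; S12-c->S12

A DFA must remember the last 2 symbols (since which symbol is second-to-last isn't known until the input ends). Use one state per possible window of the last ≤2 symbols; accept from those whose window starts with `a`.
13 states suffice.
          a    b    c  
>  S0     S1   S2   S3 
   S1     S4   S5   S6 
   S2     S7   S8   S9 
   S3    S10  S11  S12 
 * S4     S4   S5   S6 
 * S5     S7   S8   S9 
 * S6    S10  S11  S12 
   S7     S4   S5   S6 
   S8     S7   S8   S9 
   S9    S10  S11  S12 
   S10    S4   S5   S6 
   S11    S7   S8   S9 
   S12   S10  S11  S12 
(> = start, * = accepting)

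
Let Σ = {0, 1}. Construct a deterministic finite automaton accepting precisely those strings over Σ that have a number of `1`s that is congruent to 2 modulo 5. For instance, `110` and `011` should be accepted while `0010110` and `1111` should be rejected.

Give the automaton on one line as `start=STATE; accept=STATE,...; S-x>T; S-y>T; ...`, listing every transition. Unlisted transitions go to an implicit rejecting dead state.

start=q0; accept=q2; q0-0>q0; q0-1>q1; q1-0>q1; q1-1>q2; q2-0>q2; q2-1>q3; q3-0>q3; q3-1>q4; q4-0>q4; q4-1>q0

Keep the running count of `1`s modulo 5: each `1` advances along the cycle q0 → q1 → q2 → q3 → q4 → q0 while other symbols loop. Accept at q2.
With 5 states:
        0   1  
>  q0   q0  q1 
   q1   q1  q2 
 * q2   q2  q3 
   q3   q3  q4 
   q4   q4  q0 
(> = start, * = accepting)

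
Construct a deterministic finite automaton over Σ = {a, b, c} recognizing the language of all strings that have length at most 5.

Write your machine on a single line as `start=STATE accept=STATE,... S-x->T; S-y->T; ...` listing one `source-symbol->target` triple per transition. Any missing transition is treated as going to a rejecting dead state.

We only need to distinguish lengths 0, 1, …, 5, and '>5'. Chain q0 → q1 → q2 → q3 → q4 → q5 → q6 on every symbol, with q6 looping. Accepting states: {q0, q1, q2, q3, q4, q5}.
        a   b   c  
>* q0   q1  q1  q1 
 * q1   q2  q2  q2 
 * q2   q3  q3  q3 
 * q3   q4  q4  q4 
 * q4   q5  q5  q5 
 * q5   q6  q6  q6 
   q6   q6  q6  q6 
(> = start, * = accepting)

start=q0; accept=q0,q1,q2,q3,q4,q5; q0-a->q1; q0-b->q1; q0-c->q1; q1-a->q2; q1-b->q2; q1-c->q2; q2-a->q3; q2-b->q3; q2-c->q3; q3-a->q4; q3-b->q4; q3-c->q4; q4-a->q5; q4-b->q5; q4-c->q5; q5-a->q6; q5-b->q6; q5-c->q6; q6-a->q6; q6-b->q6; q6-c->q6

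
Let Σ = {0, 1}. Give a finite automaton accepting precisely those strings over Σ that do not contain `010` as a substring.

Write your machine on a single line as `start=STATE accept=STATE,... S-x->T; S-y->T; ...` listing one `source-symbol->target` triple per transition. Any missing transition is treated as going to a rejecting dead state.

start=S0; accept=S0,S1,S2; S0-0->S1; S0-1->S0; S1-0->S1; S1-1->S2; S2-0->S3; S2-1->S0; S3-0->S3; S3-1->S3

This is the complement of 'contains `010`'. Use the same substring-matching states — S0 through S3 holding how much of `010` has just been matched — but flip the accepting set: everything except the trap S3 accepts.
With 4 states:
        0   1  
>* S0   S1  S0 
 * S1   S1  S2 
 * S2   S3  S0 
   S3   S3  S3 
(> = start, * = accepting)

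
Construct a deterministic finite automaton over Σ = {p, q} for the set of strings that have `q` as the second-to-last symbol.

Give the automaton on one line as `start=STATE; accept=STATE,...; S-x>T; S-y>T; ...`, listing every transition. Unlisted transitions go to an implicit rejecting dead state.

Because acceptance depends on a position counted from the end, the machine has to buffer the most recent 2 symbols. Make each state the string of the last up-to-2 symbols read; on input `x` shift the window left and append `x`. Accept when the buffered window has length 2 and begins with `q`.
A 7-state machine:
       p  q 
>  A   B  C 
   B   D  E 
   C   F  G 
   D   D  E 
   E   F  G 
 * F   D  E 
 * G   F  G 
(> = start, * = accepting)

start=A; accept=F,G; A-p>B; A-q>C; B-p>D; B-q>E; C-p>F; C-q>G; D-p>D; D-q>E; E-p>F; E-q>G; F-p>D; F-q>E; G-p>F; G-q>G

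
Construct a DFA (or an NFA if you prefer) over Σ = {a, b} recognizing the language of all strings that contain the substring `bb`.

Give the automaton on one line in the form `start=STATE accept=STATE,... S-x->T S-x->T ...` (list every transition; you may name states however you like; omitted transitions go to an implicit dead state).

States s0..s1 record the length of the longest prefix of `bb` that matches the current input suffix. Reaching s2 means `bb` has been seen, and we stay there forever. Accept from s2.
A 3-state machine:
        a   b  
>  s0   s0  s1 
   s1   s0  s2 
 * s2   s2  s2 
(> = start, * = accepting)

start=s0 accept=s2 s0-a->s0 s0-b->s1 s1-a->s0 s1-b->s2 s2-a->s2 s2-b->s2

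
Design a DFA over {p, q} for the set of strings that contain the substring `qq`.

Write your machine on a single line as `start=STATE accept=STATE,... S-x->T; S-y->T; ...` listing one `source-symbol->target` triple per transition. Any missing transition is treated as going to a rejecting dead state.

Track how much of `qq` has been matched so far: state s0 is no progress, s2 is the absorbing accept state reached once `qq` has occurred. Intermediate states record partial matches; on a mismatch, fall back to the longest reusable overlap.
3 states suffice.
        p   q  
>  s0   s0  s1 
   s1   s0  s2 
 * s2   s2  s2 
(> = start, * = accepting)

start=s0; accept=s2; s0-p->s0; s0-q->s1; s1-p->s0; s1-q->s2; s2-p->s2; s2-q->s2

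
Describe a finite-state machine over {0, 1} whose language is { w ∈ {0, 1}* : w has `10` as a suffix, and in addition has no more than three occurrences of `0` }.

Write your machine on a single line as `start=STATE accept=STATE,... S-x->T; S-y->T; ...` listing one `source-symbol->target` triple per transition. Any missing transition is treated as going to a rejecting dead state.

Handle the two conditions separately and then intersect. The first has 3 states tracking how much of the suffix `10` has currently been matched; the second has 5 states tracking the count of `0`s, saturating at 4. A product state is a pair (one from each), accepting exactly when both do. After merging equivalent states the machine shrinks.
A 10-state machine:
        0   1  
>  s0   s1  s2 
   s1   s3  s4 
   s2   s5  s2 
   s3   s6  s7 
   s4   s8  s4 
 * s5   s3  s4 
   s6   s6  s6 
   s7   s9  s7 
 * s8   s6  s7 
 * s9   s6  s6 
(> = start, * = accepting)

start=s0; accept=s5,s8,s9; s0-0->s1; s0-1->s2; s1-0->s3; s1-1->s4; s2-0->s5; s2-1->s2; s3-0->s6; s3-1->s7; s4-0->s8; s4-1->s4; s5-0->s3; s5-1->s4; s6-0->s6; s6-1->s6; s7-0->s9; s7-1->s7; s8-0->s6; s8-1->s7; s9-0->s6; s9-1->s6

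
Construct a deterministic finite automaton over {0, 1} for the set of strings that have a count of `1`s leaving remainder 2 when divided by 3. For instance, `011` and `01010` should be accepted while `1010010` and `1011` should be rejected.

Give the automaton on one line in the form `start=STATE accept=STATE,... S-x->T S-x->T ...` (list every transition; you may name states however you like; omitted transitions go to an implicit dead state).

Keep the running count of `1`s modulo 3: each `1` advances along the cycle s0 → s1 → s2 → s0 while other symbols loop. Accept at s2.
        0   1  
>  s0   s0  s1 
   s1   s1  s2 
 * s2   s2  s0 
(> = start, * = accepting)

start=s0 accept=s2 s0-0->s0 s0-1->s1 s1-0->s1 s1-1->s2 s2-0->s2 s2-1->s0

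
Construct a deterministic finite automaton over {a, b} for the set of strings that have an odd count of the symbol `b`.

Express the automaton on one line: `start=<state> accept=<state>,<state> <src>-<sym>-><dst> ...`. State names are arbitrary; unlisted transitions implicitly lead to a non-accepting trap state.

The only thing that matters is how many `b`s have appeared, reduced mod 2. Use one state per residue: S0 for 0, …, S1 for 1. Reading `b` moves to the next residue; anything else stays put. S1 is accepting.
With 2 states:
        a   b  
>  S0   S0  S1 
 * S1   S1  S0 
(> = start, * = accepting)

start=S0 accept=S1 S0-a->S0 S0-b->S1 S1-a->S1 S1-b->S0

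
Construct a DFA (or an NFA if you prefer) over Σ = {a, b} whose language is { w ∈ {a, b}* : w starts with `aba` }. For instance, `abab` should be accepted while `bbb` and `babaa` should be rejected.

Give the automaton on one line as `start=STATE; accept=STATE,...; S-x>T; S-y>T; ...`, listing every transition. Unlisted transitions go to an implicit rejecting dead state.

Walk along `aba` while the input agrees: from q0 take `a` to q1, and so on. Any deviation drops to the rejecting sink q4. Once q3 is reached the prefix is confirmed and every continuation is accepted.
5 states suffice.
        a   b  
>  q0   q1  q4 
   q1   q4  q2 
   q2   q3  q4 
 * q3   q3  q3 
   q4   q4  q4 
(> = start, * = accepting)

start=q0; accept=q3; q0-a>q1; q0-b>q4; q1-a>q4; q1-b>q2; q2-a>q3; q2-b>q4; q3-a>q3; q3-b>q3; q4-a>q4; q4-b>q4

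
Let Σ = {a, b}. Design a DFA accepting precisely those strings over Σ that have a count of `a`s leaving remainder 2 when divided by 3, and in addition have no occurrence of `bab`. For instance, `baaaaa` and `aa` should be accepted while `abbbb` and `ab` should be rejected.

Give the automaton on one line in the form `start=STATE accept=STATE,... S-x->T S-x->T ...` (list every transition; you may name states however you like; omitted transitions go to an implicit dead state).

Handle the two conditions separately and then intersect. The first has 3 states tracking the count of `a`s modulo 3; the second has 4 states tracking partial matches of the forbidden pattern `bab`. A product state is a pair (one from each), accepting exactly when both do.
With 12 states:
          a    b  
>  S0     S1   S2 
   S1     S3   S4 
   S2     S5   S2 
 * S3     S0   S6 
   S4     S7   S4 
   S5     S3   S8 
 * S6     S9   S6 
 * S7     S0  S10 
   S8    S10   S8 
   S9     S1  S11 
   S10   S11  S10 
   S11    S8  S11 
(> = start, * = accepting)

start=S0 accept=S3,S6,S7 S0-a->S1 S0-b->S2 S1-a->S3 S1-b->S4 S2-a->S5 S2-b->S2 S3-a->S0 S3-b->S6 S4-a->S7 S4-b->S4 S5-a->S3 S5-b->S8 S6-a->S9 S6-b->S6 S7-a->S0 S7-b->S10 S8-a->S10 S8-b->S8 S9-a->S1 S9-b->S11 S10-a->S11 S10-b->S10 S11-a->S8 S11-b->S11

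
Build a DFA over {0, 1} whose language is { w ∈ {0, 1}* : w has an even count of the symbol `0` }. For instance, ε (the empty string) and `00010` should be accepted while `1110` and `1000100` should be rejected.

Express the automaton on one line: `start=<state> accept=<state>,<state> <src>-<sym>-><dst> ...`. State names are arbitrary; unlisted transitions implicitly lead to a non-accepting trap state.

Keep the running count of `0`s modulo 2: each `0` advances along the cycle S0 → S1 → S0 while other symbols loop. Accept at S0.
With 2 states:
        0   1  
>* S0   S1  S0 
   S1   S0  S1 
(> = start, * = accepting)

start=S0 accept=S0 S0-0->S1 S0-1->S0 S1-0->S0 S1-1->S1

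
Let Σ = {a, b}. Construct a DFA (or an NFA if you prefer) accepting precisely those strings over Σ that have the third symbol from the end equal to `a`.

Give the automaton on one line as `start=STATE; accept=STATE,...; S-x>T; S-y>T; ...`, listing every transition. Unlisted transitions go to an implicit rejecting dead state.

A DFA must remember the last 3 symbols (since which symbol is third-to-last isn't known until the input ends). Use one state per possible window of the last ≤3 symbols; accept from those whose window starts with `a`.
15 states suffice.
          a    b  
>  s0     s1   s2 
   s1     s3   s4 
   s2     s5   s6 
   s3     s7   s8 
   s4     s9  s10 
   s5    s11  s12 
   s6    s13  s14 
 * s7     s7   s8 
 * s8     s9  s10 
 * s9    s11  s12 
 * s10   s13  s14 
   s11    s7   s8 
   s12    s9  s10 
   s13   s11  s12 
   s14   s13  s14 
(> = start, * = accepting)

start=s0; accept=s7,s8,s9,s10; s0-a>s1; s0-b>s2; s1-a>s3; s1-b>s4; s2-a>s5; s2-b>s6; s3-a>s7; s3-b>s8; s4-a>s9; s4-b>s10; s5-a>s11; s5-b>s12; s6-a>s13; s6-b>s14; s7-a>s7; s7-b>s8; s8-a>s9; s8-b>s10; s9-a>s11; s9-b>s12; s10-a>s13; s10-b>s14; s11-a>s7; s11-b>s8; s12-a>s9; s12-b>s10; s13-a>s11; s13-b>s12; s14-a>s13; s14-b>s14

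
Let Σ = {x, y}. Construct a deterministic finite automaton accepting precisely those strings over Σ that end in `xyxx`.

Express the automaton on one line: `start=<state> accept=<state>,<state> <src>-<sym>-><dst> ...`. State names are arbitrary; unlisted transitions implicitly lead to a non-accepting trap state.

Remember how much of `xyxx` the current input suffix matches. State A means no match yet; B means the last symbol is `x`; C means the last 2 symbols are `xy`; D means the last 3 symbols are `xyx`; E means the last 4 symbols are `xyxx`. Only E accepts. On a mismatch, fall back to the longest proper suffix that is still a prefix of `xyxx`.
A 5-state machine:
       x  y 
>  A   B  A 
   B   B  C 
   C   D  A 
   D   E  C 
 * E   B  C 
(> = start, * = accepting)

start=A accept=E A-x->B A-y->A B-x->B B-y->C C-x->D C-y->A D-x->E D-y->C E-x->B E-y->C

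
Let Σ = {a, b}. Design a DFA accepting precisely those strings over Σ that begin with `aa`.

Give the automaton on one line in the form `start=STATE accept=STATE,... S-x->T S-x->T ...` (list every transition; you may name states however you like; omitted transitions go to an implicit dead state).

start=s0 accept=s2 s0-a->s1 s0-b->s3 s1-a->s2 s1-b->s3 s2-a->s2 s2-b->s2 s3-a->s3 s3-b->s3

Check the first 2 symbols one by one: s0 through s1 record how many have matched `aa` so far; any wrong symbol goes to the dead state s3. After all 2 match we enter the accepting sink s2.
With 4 states:
        a   b  
>  s0   s1  s3 
   s1   s2  s3 
 * s2   s2  s2 
   s3   s3  s3 
(> = start, * = accepting)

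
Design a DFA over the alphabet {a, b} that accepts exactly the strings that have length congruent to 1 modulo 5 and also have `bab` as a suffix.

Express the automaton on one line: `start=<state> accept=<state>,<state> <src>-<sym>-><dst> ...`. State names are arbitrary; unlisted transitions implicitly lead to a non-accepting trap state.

start=q0 accept=q7 q0-a->q1 q0-b->q1 q1-a->q2 q1-b->q2 q2-a->q3 q2-b->q3 q3-a->q4 q3-b->q5 q4-a->q0 q4-b->q0 q5-a->q6 q5-b->q0 q6-a->q1 q6-b->q7 q7-a->q2 q7-b->q2

Run two small machines in parallel and take their product. The first has 5 states tracking the input length modulo 5; the second has 4 states tracking how much of the suffix `bab` has currently been matched. A product state is a pair (one from each), accepting exactly when both do. Equivalent product states are then merged.
8 states suffice.
        a   b  
>  q0   q1  q1 
   q1   q2  q2 
   q2   q3  q3 
   q3   q4  q5 
   q4   q0  q0 
   q5   q6  q0 
   q6   q1  q7 
 * q7   q2  q2 
(> = start, * = accepting)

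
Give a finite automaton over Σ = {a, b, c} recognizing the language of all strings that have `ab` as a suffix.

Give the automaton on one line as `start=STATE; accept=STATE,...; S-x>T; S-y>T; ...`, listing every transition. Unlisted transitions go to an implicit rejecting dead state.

start=q0; accept=q2; q0-a>q1; q0-b>q0; q0-c>q0; q1-a>q1; q1-b>q2; q1-c>q0; q2-a>q1; q2-b>q0; q2-c>q0

Remember how much of `ab` the current input suffix matches. State q0 means no match yet; q1 means the last symbol is `a`; q2 means the last 2 symbols are `ab`. Only q2 accepts. On a mismatch, fall back to the longest proper suffix that is still a prefix of `ab`.
A 3-state machine:
        a   b   c  
>  q0   q1  q0  q0 
   q1   q1  q2  q0 
 * q2   q1  q0  q0 
(> = start, * = accepting)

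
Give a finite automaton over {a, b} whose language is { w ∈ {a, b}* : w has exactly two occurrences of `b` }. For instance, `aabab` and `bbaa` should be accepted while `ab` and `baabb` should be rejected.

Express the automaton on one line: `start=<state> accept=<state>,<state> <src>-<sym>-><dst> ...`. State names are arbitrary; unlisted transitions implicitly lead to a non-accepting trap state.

start=S0 accept=S2 S0-a->S0 S0-b->S1 S1-a->S1 S1-b->S2 S2-a->S2 S2-b->S3 S3-a->S3 S3-b->S3

Only the number of `b`s matters, and only up to 3. Make a chain S0 → S1 → S2 → S3 advanced by each `b` (with S3 absorbing); every other symbol self-loops. The accepting set is {S2}.
4 states suffice.
        a   b  
>  S0   S0  S1 
   S1   S1  S2 
 * S2   S2  S3 
   S3   S3  S3 
(> = start, * = accepting)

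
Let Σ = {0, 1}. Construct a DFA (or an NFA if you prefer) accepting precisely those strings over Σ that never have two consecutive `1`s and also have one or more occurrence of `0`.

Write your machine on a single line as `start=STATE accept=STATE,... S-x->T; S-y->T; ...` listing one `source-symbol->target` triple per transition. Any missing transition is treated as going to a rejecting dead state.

Handle the two conditions separately and then intersect. The first has 3 states tracking partial matches of the forbidden pattern `11`; the second has 3 states tracking the count of `0`s, saturating at 2. A product state is a pair (one from each), accepting exactly when both do.
        0   1  
>  S0   S1  S2 
 * S1   S3  S4 
   S2   S1  S5 
 * S3   S3  S6 
 * S4   S3  S7 
   S5   S7  S5 
 * S6   S3  S8 
   S7   S8  S7 
   S8   S8  S8 
(> = start, * = accepting)

start=S0; accept=S1,S3,S4,S6; S0-0->S1; S0-1->S2; S1-0->S3; S1-1->S4; S2-0->S1; S2-1->S5; S3-0->S3; S3-1->S6; S4-0->S3; S4-1->S7; S5-0->S7; S5-1->S5; S6-0->S3; S6-1->S8; S7-0->S8; S7-1->S7; S8-0->S8; S8-1->S8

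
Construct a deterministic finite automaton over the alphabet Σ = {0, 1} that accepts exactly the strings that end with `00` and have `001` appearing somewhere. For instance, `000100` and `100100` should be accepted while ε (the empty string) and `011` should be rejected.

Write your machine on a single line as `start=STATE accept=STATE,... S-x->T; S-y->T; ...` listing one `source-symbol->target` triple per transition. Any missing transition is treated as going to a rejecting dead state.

Handle the two conditions separately and then intersect. The first has 3 states tracking how much of the suffix `00` has currently been matched; the second has 4 states tracking whether and how much of `001` has been seen. A product state is a pair (one from each), accepting exactly when both do.
A 6-state machine:
       0  1 
>  A   B  A 
   B   C  A 
   C   C  D 
   D   E  D 
   E   F  D 
 * F   F  D 
(> = start, * = accepting)

start=A; accept=F; A-0->B; A-1->A; B-0->C; B-1->A; C-0->C; C-1->D; D-0->E; D-1->D; E-0->F; E-1->D; F-0->F; F-1->D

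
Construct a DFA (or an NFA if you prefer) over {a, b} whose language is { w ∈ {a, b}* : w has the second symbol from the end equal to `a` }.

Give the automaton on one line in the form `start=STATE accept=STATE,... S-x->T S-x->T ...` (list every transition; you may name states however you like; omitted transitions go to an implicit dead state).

start=q0 accept=q3,q4 q0-a->q1 q0-b->q2 q1-a->q3 q1-b->q4 q2-a->q5 q2-b->q6 q3-a->q3 q3-b->q4 q4-a->q5 q4-b->q6 q5-a->q3 q5-b->q4 q6-a->q5 q6-b->q6

A DFA must remember the last 2 symbols (since which symbol is second-to-last isn't known until the input ends). Use one state per possible window of the last ≤2 symbols; accept from those whose window starts with `a`.
7 states suffice.
        a   b  
>  q0   q1  q2 
   q1   q3  q4 
   q2   q5  q6 
 * q3   q3  q4 
 * q4   q5  q6 
   q5   q3  q4 
   q6   q5  q6 
(> = start, * = accepting)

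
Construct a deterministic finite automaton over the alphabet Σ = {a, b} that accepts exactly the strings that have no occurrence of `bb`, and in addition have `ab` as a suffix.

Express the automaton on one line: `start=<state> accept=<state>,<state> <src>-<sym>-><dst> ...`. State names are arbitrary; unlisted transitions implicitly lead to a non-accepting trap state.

Build one automaton per condition and run them in lockstep. One (3 states) tracks partial matches of the forbidden pattern `bb`; the other (3 states) tracks how much of the suffix `ab` has currently been matched. Each combined state is a pair, one component from each; accept when both components accept. After merging equivalent states the machine shrinks.
        a   b  
>  q0   q1  q2 
   q1   q1  q3 
   q2   q1  q4 
 * q3   q1  q4 
   q4   q4  q4 
(> = start, * = accepting)

start=q0 accept=q3 q0-a->q1 q0-b->q2 q1-a->q1 q1-b->q3 q2-a->q1 q2-b->q4 q3-a->q1 q3-b->q4 q4-a->q4 q4-b->q4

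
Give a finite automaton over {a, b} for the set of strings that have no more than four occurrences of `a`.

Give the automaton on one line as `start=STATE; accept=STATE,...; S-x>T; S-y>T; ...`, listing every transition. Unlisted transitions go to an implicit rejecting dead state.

start=q0; accept=q0,q1,q2,q3,q4; q0-a>q1; q0-b>q0; q1-a>q2; q1-b>q1; q2-a>q3; q2-b>q2; q3-a>q4; q3-b>q3; q4-a>q5; q4-b>q4; q5-a>q5; q5-b>q5

Only the number of `a`s matters, and only up to 5. Make a chain q0 → q1 → q2 → q3 → q4 → q5 advanced by each `a` (with q5 absorbing); every other symbol self-loops. The accepting set is {q0, q1, q2, q3, q4}.
        a   b  
>* q0   q1  q0 
 * q1   q2  q1 
 * q2   q3  q2 
 * q3   q4  q3 
 * q4   q5  q4 
   q5   q5  q5 
(> = start, * = accepting)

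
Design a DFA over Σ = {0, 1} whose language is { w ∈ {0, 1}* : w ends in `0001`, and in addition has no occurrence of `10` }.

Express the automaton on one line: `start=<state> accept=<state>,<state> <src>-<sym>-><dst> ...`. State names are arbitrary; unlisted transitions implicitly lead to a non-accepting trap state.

Handle the two conditions separately and then intersect. The first has 5 states tracking how much of the suffix `0001` has currently been matched; the second has 3 states tracking partial matches of the forbidden pattern `10`. A product state is a pair (one from each), accepting exactly when both do. Minimizing collapses redundant product states.
With 6 states:
        0   1  
>  q0   q1  q2 
   q1   q3  q2 
   q2   q2  q2 
   q3   q4  q2 
   q4   q4  q5 
 * q5   q2  q2 
(> = start, * = accepting)

start=q0 accept=q5 q0-0->q1 q0-1->q2 q1-0->q3 q1-1->q2 q2-0->q2 q2-1->q2 q3-0->q4 q3-1->q2 q4-0->q4 q4-1->q5 q5-0->q2 q5-1->q2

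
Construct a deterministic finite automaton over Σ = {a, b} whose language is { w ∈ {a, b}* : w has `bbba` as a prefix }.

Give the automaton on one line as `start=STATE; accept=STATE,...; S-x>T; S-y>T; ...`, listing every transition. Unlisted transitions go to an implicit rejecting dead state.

start=q0; accept=q4; q0-a>q5; q0-b>q1; q1-a>q5; q1-b>q2; q2-a>q5; q2-b>q3; q3-a>q4; q3-b>q5; q4-a>q4; q4-b>q4; q5-a>q5; q5-b>q5

Check the first 4 symbols one by one: q0 through q3 record how many have matched `bbba` so far; any wrong symbol goes to the dead state q5. After all 4 match we enter the accepting sink q4.
6 states suffice.
        a   b  
>  q0   q5  q1 
   q1   q5  q2 
   q2   q5  q3 
   q3   q4  q5 
 * q4   q4  q4 
   q5   q5  q5 
(> = start, * = accepting)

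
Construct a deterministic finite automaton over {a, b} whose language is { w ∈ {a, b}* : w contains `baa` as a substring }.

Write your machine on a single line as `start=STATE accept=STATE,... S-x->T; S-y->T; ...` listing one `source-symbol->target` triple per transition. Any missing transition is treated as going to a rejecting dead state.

Track how much of `baa` has been matched so far: state q0 is no progress, q3 is the absorbing accept state reached once `baa` has occurred. Intermediate states record partial matches; on a mismatch, fall back to the longest reusable overlap.
4 states suffice.
        a   b  
>  q0   q0  q1 
   q1   q2  q1 
   q2   q3  q1 
 * q3   q3  q3 
(> = start, * = accepting)

start=q0; accept=q3; q0-a->q0; q0-b->q1; q1-a->q2; q1-b->q1; q2-a->q3; q2-b->q1; q3-a->q3; q3-b->q3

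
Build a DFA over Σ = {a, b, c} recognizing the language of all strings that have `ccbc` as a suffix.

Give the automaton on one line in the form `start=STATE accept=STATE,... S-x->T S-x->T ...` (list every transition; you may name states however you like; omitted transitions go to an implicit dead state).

start=q0 accept=q4 q0-a->q0 q0-b->q0 q0-c->q1 q1-a->q0 q1-b->q0 q1-c->q2 q2-a->q0 q2-b->q3 q2-c->q2 q3-a->q0 q3-b->q0 q3-c->q4 q4-a->q0 q4-b->q0 q4-c->q2

Let each state record the length of the longest suffix of the input read so far that is also a prefix of `ccbc`. q1 means the last symbol is `c`; q2 means the last 2 symbols are `cc`; q3 means the last 3 symbols are `ccb`; q4 means the last 4 symbols are `ccbc`. Accept only at q4, where the string currently ends in `ccbc`.
A 5-state machine:
        a   b   c  
>  q0   q0  q0  q1 
   q1   q0  q0  q2 
   q2   q0  q3  q2 
   q3   q0  q0  q4 
 * q4   q0  q0  q2 
(> = start, * = accepting)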